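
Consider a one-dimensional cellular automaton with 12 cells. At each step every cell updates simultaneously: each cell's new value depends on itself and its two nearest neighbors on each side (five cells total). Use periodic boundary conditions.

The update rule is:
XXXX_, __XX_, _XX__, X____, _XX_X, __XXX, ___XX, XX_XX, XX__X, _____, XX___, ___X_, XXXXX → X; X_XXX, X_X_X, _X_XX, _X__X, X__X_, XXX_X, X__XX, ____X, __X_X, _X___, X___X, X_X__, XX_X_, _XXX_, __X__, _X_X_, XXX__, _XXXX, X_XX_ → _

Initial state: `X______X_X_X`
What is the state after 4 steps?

_XX___X__X_X

XXXXX_X_____
X_XX____XX_X
XX_XXX_XXXX_
_XX___X__X_X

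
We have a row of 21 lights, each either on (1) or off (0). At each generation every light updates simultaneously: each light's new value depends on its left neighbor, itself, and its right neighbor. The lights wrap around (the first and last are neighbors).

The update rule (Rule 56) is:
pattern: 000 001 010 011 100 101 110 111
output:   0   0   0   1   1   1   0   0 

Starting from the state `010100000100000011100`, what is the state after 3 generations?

100010100000100000100

generation 1: 001010000010000010010
generation 2: 000101000001000001001
generation 3: 100010100000100000100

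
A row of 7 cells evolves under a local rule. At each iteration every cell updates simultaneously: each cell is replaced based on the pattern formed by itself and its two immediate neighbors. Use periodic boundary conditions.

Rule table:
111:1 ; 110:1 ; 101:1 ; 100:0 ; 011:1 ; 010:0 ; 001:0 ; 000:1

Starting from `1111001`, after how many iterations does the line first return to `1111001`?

iteration 1: 1111001

1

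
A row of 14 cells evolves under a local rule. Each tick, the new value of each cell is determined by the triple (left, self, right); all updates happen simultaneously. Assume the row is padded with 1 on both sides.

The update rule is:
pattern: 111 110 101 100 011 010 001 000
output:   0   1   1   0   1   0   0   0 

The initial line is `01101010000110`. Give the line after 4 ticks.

00011000000000

11110100000111
00011000000100
00011000000000
00011000000000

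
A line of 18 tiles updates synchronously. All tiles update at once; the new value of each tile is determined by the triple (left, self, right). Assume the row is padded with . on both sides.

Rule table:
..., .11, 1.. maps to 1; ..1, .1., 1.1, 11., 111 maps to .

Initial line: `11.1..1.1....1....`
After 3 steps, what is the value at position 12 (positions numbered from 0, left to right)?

.

1...1....111..1111
.11..111.1..1.1...
.1.1.1....1....111
position 12 holds .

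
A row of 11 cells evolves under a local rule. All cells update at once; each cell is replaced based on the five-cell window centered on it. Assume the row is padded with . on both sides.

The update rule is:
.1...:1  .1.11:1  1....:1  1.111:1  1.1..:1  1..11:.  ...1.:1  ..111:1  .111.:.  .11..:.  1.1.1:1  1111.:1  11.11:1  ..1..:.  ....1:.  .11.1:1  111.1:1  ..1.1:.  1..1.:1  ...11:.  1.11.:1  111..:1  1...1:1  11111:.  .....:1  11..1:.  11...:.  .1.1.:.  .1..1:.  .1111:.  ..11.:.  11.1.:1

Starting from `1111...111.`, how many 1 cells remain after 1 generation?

6

1.11.1.1.1.
count of 1: 6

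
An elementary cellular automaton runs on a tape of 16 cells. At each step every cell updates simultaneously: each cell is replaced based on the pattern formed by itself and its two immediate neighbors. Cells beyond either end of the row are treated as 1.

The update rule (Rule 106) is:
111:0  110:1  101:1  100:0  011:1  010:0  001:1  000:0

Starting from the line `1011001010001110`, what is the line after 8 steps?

1111010100011011
0001101000111110
0011110001100011
0110010011100110
1110100110101111
0011001111011000
0111011001111001
1101111011001011

1101111011001011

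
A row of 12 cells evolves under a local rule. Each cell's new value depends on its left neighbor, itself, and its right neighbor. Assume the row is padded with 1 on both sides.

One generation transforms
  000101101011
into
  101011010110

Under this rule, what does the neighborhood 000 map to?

At position 1 the neighborhood is 000; the next row has 0 there.

0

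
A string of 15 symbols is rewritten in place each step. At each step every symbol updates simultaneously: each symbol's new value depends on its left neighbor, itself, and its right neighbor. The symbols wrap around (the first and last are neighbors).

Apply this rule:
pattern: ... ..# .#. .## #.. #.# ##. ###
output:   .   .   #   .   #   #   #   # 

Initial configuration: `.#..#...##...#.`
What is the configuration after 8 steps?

.##..##.##.##..

.##.##...##..##
#.##.##...##..#
##.##.##...##..
.##.##.##...##.
..##.##.##...##
#..##.##.##...#
##..##.##.##...
.##..##.##.##..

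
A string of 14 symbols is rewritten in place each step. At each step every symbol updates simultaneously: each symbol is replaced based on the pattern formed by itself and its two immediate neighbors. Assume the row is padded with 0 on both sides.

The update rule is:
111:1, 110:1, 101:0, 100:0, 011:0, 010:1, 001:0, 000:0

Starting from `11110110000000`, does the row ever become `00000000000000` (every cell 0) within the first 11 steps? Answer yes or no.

no

01110010000000
00110010000000
00010010000000
00010010000000  (fixed point — unchanged through step 11)
step 11 is 00010010000000, still not uniform 0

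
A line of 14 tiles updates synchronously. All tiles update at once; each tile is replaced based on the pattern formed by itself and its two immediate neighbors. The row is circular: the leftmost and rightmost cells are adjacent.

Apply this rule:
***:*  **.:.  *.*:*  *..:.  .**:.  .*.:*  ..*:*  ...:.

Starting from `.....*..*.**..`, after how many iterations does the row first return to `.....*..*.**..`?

28

iteration 1: ....**.***....
iteration 2: ...*..*.*.....
iteration 3: ..**.****.....
iteration 4: .*..*.**......
iteration 5: **.***........
iteration 6: ..*.*........*
iteration 7: .****.......**
iteration 8: *.**.......*..
iteration 9: **........**.*
iteration 10: *........*..*.
iteration 11: *.......**.***
iteration 12: .......*..*.**
iteration 13: ......**.***..
iteration 14: .....*..*.*...
iteration 15: ....**.****...
iteration 16: ...*..*.**....
iteration 17: ..**.***......
iteration 18: .*..*.*.......
iteration 19: **.****.......
iteration 20: ..*.**.......*
iteration 21: .***........**
iteration 22: *.*........*..
iteration 23: ***.......**.*
iteration 24: **.......*..*.
iteration 25: ........**.***
iteration 26: .......*..*.*.
iteration 27: ......**.****.
iteration 28: .....*..*.**..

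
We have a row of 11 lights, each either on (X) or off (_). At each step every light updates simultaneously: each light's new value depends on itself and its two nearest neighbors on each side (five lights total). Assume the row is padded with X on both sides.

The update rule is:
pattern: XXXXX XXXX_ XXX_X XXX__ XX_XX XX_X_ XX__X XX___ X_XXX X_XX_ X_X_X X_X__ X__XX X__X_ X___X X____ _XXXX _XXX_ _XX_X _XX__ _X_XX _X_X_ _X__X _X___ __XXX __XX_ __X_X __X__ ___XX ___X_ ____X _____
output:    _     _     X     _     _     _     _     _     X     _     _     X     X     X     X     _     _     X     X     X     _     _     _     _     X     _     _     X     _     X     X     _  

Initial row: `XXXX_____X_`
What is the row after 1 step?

_______XX__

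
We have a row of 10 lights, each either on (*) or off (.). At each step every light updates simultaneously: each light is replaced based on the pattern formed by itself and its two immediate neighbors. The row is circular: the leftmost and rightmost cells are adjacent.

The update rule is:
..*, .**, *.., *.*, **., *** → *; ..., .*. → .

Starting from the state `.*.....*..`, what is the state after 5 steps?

*.*.*.*.*.

step 1: *.*...*.*.
step 2: .*.*.*.*.*
step 3: *.*.*.*.*.
step 4: .*.*.*.*.*  (repeats step 2; period 2)
step 5: *.*.*.*.*.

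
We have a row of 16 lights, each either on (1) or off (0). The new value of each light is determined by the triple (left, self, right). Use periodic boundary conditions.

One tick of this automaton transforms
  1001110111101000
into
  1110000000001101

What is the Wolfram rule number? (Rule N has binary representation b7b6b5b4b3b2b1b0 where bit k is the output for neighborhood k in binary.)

position 4: 111 → 0  (bit 7 = 0)
position 5: 110 → 0  (bit 6 = 0)
position 6: 101 → 0  (bit 5 = 0)
position 1: 100 → 1  (bit 4 = 1)
position 3: 011 → 0  (bit 3 = 0)
position 0: 010 → 1  (bit 2 = 1)
position 2: 001 → 1  (bit 1 = 1)
position 14: 000 → 0  (bit 0 = 0)
bits b7..b0 = 00010110 = 22

22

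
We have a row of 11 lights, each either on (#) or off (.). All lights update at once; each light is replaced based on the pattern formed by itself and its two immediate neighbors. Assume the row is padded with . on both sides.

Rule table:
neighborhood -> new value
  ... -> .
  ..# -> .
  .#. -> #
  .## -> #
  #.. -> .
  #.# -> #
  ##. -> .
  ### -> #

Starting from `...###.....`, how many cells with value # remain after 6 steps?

1

step 1: ...##......
step 2: ...#.......
step 3: ...#.......  (fixed point — unchanged through step 6)
count of #: 1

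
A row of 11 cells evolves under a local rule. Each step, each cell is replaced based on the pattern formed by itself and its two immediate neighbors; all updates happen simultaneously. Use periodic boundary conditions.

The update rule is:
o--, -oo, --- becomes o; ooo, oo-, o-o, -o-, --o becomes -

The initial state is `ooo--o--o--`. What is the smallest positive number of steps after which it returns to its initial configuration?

o--o--o--o-
-o--o--o---
--o--o--ooo
o--o--o-o--
-o--o----o-
--o--ooo--o
o--o-o--o--
-o----o--o-
--ooo--o--o
o-o--o--o--
---o--o--o-
oo--o--o--o
--o--o--o-o
o--o--o----
-o--o--ooo-
--o--o-o--o
o--o----o--
-o--ooo--o-
--o-o--o--o
o----o--o--
-ooo--o--o-
-o--o--o--o
--o--o--o--
o--o--o--oo
-o--o--o-o-
--o--o----o
o--o--ooo--
-o--o-o--o-
--o----o--o
o--ooo--o--
-o-o--o--o-
----o--o--o
ooo--o--o--

33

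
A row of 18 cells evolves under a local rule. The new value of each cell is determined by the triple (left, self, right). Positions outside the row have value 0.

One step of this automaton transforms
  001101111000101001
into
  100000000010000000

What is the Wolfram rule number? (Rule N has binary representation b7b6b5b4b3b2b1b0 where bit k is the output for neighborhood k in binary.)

1

position 6: 111 → 0  (bit 7 = 0)
position 3: 110 → 0  (bit 6 = 0)
position 4: 101 → 0  (bit 5 = 0)
position 9: 100 → 0  (bit 4 = 0)
position 2: 011 → 0  (bit 3 = 0)
position 12: 010 → 0  (bit 2 = 0)
position 1: 001 → 0  (bit 1 = 0)
position 0: 000 → 1  (bit 0 = 1)
bits b7..b0 = 00000001 = 1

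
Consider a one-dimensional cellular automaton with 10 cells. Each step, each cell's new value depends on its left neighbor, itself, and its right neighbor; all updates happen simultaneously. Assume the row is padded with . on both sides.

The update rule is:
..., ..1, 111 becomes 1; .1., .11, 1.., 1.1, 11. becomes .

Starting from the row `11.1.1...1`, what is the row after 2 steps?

1111111...

step 1: .......11.
step 2: 1111111...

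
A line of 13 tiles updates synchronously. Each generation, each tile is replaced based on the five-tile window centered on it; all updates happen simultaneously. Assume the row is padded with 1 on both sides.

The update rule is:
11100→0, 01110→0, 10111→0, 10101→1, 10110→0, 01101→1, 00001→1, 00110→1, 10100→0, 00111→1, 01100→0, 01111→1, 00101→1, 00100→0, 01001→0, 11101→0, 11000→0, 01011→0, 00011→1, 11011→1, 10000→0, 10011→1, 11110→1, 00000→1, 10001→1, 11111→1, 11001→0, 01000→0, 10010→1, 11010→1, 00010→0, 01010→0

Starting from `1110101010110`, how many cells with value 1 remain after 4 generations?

9

1101101010011
1010111000111
0110000011111
1000011111111
count of 1: 9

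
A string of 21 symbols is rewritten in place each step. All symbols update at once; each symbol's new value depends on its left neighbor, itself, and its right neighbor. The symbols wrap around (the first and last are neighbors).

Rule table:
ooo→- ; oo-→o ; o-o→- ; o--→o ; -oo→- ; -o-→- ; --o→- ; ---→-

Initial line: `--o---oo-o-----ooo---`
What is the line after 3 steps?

---o---o--o------oo--
----o---o--o------oo-
-----o---o--o------oo

-----o---o--o------oo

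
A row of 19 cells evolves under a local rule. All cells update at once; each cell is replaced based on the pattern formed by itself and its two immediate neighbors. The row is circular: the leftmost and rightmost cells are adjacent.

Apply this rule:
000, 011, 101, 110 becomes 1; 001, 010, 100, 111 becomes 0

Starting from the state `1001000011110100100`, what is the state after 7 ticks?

0000011010011000000
1111011100011011111
0001110101011110000
1101011010110010111
0110111101110001100
0111100111010101101
1100100101101011110

1100100101101011110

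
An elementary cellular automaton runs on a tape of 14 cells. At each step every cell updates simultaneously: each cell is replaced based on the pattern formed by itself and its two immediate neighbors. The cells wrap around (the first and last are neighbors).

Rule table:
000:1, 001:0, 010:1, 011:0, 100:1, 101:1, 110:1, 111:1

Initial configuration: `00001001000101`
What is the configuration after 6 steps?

10111111011011

step 1: 11101101110111
step 2: 11110110111011
step 3: 11111011011101
step 4: 11111101101110
step 5: 01111110110111
step 6: 10111111011011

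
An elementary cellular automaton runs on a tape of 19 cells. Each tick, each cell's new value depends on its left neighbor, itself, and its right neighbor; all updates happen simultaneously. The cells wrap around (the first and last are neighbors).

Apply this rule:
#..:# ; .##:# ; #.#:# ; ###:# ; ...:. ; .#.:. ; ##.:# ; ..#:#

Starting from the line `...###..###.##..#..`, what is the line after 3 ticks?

..##############.#.
.################.#
##################.

##################.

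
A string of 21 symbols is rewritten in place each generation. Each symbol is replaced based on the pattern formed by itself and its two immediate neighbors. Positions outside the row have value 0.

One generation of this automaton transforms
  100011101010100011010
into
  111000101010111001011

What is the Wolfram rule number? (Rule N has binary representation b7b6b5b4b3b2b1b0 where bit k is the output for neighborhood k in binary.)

85

position 5: 111 → 0  (bit 7 = 0)
position 6: 110 → 1  (bit 6 = 1)
position 7: 101 → 0  (bit 5 = 0)
position 1: 100 → 1  (bit 4 = 1)
position 4: 011 → 0  (bit 3 = 0)
position 0: 010 → 1  (bit 2 = 1)
position 3: 001 → 0  (bit 1 = 0)
position 2: 000 → 1  (bit 0 = 1)
bits b7..b0 = 01010101 = 85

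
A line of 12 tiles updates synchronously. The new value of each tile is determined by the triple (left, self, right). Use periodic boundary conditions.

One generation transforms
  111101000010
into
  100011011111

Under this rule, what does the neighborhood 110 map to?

At position 3 the neighborhood is 110; the next row has 0 there.

0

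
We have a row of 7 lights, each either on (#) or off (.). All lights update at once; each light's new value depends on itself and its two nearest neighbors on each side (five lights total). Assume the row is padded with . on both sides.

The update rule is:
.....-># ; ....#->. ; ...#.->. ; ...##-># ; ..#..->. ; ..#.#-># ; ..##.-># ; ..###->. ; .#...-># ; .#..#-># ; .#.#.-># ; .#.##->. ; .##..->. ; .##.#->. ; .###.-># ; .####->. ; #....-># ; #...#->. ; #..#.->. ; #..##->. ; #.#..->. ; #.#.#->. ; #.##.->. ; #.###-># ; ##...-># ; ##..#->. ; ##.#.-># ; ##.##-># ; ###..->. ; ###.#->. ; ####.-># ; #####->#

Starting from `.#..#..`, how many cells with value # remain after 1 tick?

tick 1: ..#..##
count of #: 3

3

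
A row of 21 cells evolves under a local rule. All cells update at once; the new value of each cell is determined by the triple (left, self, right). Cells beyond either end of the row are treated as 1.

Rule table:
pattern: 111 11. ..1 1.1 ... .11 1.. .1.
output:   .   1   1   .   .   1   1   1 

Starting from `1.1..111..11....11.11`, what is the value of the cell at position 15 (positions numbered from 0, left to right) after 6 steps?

1

step 1: 1.1111.111111..111.1.
step 2: 1.1..1.1....1111.1.1.
step 3: 1.1111.11..11..1.1.1.
step 4: 1.1..1.111111111.1.1.
step 5: 1.1111.1.......1.1.1.
step 6: 1.1..1.11.....11.1.1.
position 15 holds 1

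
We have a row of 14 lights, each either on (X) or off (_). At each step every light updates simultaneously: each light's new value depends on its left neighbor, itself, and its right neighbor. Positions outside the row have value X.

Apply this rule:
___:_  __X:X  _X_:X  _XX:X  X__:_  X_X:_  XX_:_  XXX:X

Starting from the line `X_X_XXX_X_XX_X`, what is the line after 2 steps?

__X_XX__X_X__X
_XX_X__XX_X_XX

_XX_X__XX_X_XX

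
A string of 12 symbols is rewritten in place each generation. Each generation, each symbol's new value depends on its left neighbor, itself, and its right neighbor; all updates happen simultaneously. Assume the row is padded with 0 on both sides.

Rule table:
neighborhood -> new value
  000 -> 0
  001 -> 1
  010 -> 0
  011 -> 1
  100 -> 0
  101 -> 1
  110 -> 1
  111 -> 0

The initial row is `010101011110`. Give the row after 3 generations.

101010110010
010101110100
101011011000

101011011000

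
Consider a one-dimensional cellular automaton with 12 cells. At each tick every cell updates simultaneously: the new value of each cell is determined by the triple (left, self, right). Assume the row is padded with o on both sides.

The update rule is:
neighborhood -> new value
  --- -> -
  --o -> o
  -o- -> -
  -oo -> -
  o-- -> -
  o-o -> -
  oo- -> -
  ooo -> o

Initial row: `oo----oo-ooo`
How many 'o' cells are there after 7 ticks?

tick 1: o----o----oo
tick 2: ----o----o-o
tick 3: ---o----o---
tick 4: --o----o---o
tick 5: -o----o---o-
tick 6: -----o---o--
tick 7: ----o---o--o
count of o: 3

3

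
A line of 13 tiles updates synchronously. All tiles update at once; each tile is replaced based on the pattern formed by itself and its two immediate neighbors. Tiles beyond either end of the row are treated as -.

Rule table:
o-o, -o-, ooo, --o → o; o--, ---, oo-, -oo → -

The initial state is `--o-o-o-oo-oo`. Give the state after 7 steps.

step 1: -ooooooo--o--
step 2: o-ooooo--oo--
step 3: oo-ooo--o----
step 4: --o-o--oo----
step 5: -oooo-o------
step 6: o-oo-oo------
step 7: oo--o--------

oo--o--------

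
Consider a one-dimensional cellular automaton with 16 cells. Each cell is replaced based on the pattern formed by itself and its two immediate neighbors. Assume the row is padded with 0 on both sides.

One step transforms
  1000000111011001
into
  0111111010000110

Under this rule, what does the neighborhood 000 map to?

1

At position 2 the neighborhood is 000; the next row has 1 there.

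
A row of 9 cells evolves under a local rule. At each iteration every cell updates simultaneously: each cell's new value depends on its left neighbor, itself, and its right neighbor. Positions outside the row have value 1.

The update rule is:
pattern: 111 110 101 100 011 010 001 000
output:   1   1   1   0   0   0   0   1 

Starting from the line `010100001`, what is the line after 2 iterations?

101001100
110000100

110000100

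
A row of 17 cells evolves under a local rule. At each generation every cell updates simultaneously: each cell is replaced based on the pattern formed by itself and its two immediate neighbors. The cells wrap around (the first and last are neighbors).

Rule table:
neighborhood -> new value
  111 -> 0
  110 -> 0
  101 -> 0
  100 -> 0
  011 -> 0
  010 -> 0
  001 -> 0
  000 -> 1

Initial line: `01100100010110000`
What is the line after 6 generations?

01111100011110000

generation 1: 00000001000000111
generation 2: 01111100011110000
generation 3: 00000001000000111  (repeats generation 1; period 2)
generation 6: 01111100011110000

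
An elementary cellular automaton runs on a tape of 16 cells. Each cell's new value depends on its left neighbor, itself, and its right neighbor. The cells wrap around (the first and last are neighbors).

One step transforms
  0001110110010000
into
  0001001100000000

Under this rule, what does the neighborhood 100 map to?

0

At position 9 the neighborhood is 100; the next row has 0 there.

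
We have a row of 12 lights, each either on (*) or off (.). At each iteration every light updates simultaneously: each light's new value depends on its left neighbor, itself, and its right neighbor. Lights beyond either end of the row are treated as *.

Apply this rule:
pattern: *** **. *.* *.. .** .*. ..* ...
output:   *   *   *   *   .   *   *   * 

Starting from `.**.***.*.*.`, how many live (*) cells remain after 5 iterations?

10

iteration 1: *.**.*******
iteration 2: **.**.******
iteration 3: ***.**.*****
iteration 4: ****.**.****
iteration 5: *****.**.***
count of *: 10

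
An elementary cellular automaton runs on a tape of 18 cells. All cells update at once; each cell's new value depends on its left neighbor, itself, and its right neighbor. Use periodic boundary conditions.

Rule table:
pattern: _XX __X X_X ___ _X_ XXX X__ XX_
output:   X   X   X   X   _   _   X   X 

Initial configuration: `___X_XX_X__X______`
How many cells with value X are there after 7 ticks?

13

XXX_XXXX_XX_XXXXXX
__XXX__XXXXXX_____
XXX_XXXX____XXXXXX
__XXX__XXXXXX_____  (repeats tick 2; period 2)
tick 7: XXX_XXXX____XXXXXX
count of X: 13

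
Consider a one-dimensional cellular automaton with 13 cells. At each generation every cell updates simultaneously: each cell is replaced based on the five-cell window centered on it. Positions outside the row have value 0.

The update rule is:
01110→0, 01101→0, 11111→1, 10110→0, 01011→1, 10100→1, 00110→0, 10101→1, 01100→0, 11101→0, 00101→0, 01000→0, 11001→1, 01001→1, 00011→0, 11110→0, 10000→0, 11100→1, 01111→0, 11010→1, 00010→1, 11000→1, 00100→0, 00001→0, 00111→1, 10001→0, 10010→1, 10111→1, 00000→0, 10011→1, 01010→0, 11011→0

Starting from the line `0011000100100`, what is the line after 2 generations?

0001001100100

0000101011000
0001001100100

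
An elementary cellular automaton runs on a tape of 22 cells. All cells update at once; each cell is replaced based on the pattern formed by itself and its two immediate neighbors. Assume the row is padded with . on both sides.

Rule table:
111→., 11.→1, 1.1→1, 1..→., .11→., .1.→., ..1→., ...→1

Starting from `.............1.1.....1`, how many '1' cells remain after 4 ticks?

3

tick 1: 111111111111..1..111..
tick 2: ...........1.......1.1
tick 3: 1111111111...11111..1.
tick 4: .........1.1.....1....
count of 1: 3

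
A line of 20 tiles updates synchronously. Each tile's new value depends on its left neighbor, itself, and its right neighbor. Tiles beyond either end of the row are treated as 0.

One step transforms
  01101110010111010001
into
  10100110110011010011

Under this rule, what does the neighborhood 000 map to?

At position 17 the neighborhood is 000; the next row has 0 there.

0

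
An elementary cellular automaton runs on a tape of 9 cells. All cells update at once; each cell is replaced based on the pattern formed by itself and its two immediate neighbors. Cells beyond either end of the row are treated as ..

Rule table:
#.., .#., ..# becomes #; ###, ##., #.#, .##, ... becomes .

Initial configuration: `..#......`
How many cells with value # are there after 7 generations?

5

generation 1: .###.....
generation 2: #...#....
generation 3: ##.###...
generation 4: ......#..
generation 5: .....###.
generation 6: ....#...#
generation 7: ...###.##
count of #: 5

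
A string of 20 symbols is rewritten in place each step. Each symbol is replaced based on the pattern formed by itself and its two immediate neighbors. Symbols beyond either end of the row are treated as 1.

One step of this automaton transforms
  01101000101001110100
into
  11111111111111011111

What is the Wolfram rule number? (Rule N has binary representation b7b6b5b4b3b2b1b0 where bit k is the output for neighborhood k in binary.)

position 14: 111 → 0  (bit 7 = 0)
position 2: 110 → 1  (bit 6 = 1)
position 0: 101 → 1  (bit 5 = 1)
position 5: 100 → 1  (bit 4 = 1)
position 1: 011 → 1  (bit 3 = 1)
position 4: 010 → 1  (bit 2 = 1)
position 7: 001 → 1  (bit 1 = 1)
position 6: 000 → 1  (bit 0 = 1)
bits b7..b0 = 01111111 = 127

127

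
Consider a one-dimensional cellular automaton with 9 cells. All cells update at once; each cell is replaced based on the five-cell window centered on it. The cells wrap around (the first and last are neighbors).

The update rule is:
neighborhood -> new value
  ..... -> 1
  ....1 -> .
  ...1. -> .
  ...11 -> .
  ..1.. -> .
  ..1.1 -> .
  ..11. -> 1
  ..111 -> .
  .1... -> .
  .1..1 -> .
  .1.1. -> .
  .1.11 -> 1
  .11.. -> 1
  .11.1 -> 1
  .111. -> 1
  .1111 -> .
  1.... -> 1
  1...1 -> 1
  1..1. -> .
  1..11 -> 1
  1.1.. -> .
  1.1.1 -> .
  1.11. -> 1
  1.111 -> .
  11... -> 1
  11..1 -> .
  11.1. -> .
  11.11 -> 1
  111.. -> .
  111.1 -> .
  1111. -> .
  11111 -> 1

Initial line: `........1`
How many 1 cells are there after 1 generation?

.11111...
count of 1: 5

5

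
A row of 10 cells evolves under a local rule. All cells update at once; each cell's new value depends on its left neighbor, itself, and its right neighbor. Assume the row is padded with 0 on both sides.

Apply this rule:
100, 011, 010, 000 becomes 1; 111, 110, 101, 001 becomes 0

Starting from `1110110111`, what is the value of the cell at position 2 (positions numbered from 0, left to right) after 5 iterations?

1000100100
1110110111  (repeats iteration 0; period 2)
iteration 5: 1000100100
position 2 holds 0

0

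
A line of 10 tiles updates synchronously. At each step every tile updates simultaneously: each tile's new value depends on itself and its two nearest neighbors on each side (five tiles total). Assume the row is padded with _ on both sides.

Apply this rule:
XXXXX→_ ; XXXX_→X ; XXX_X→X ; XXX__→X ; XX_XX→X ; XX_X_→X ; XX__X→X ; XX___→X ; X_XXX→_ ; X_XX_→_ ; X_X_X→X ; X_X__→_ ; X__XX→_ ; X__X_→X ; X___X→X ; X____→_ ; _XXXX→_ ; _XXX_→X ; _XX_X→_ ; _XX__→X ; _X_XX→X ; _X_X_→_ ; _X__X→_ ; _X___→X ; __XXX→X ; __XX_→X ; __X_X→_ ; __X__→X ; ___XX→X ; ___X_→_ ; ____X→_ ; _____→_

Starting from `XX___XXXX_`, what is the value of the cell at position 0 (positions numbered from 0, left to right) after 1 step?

XXXXXX_XXX
position 0 holds X

X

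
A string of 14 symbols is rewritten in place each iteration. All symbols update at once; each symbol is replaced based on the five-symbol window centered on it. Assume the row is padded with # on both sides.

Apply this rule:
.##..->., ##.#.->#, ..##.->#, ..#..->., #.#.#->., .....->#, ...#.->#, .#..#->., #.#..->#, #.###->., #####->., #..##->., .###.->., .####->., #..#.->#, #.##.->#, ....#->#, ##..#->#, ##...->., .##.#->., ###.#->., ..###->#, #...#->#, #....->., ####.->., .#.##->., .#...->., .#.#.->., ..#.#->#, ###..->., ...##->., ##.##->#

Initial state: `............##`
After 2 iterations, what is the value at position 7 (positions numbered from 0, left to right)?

iteration 1: ..#########.#.
iteration 2: #.#........#..
position 7 holds .

.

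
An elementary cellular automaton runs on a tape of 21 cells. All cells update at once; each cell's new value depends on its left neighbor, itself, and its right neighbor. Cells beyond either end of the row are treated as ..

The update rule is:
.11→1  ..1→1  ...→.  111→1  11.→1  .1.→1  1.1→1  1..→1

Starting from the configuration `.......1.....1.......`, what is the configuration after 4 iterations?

...111111111111111...

......111...111......
.....11111.11111.....
....1111111111111....
...111111111111111...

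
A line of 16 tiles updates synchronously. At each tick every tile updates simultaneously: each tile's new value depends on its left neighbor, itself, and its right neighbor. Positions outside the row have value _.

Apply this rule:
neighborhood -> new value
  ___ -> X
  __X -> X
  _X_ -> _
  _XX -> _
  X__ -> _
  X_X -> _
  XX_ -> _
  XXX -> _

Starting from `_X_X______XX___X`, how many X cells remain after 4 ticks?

5

X____XXXXX___XX_
__XXX______XX___
XX____XXXXX___XX
___XXX______XX__
count of X: 5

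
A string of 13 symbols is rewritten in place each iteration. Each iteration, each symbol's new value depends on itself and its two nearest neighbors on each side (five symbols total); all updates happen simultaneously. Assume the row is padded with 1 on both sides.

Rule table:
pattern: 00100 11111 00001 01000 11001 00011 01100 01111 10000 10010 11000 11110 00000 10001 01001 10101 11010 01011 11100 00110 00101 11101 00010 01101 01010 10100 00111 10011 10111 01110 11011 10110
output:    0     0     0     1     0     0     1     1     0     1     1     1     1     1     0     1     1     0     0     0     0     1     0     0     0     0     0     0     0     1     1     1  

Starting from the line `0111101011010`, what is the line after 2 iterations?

1101011110101

1011111010110
1101011110101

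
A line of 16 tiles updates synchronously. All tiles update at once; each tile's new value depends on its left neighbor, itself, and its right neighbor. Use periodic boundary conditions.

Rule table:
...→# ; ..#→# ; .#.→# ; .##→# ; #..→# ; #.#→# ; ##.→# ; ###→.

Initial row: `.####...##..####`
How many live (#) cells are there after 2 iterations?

##..#########..#
.####.......####
count of #: 8

8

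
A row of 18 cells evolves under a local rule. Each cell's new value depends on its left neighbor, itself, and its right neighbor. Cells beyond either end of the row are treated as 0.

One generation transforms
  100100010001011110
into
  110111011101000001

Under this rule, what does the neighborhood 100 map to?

1

At position 1 the neighborhood is 100; the next row has 1 there.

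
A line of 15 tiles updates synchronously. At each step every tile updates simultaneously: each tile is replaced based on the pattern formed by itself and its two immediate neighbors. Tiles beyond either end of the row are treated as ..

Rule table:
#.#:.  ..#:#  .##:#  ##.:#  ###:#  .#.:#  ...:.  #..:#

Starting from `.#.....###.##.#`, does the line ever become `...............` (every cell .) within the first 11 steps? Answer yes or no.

###...####.##.#
####.#####.##.#
####.#####.##.#  (fixed point — unchanged through step 11)
step 11 is ####.#####.##.#, still not uniform .

no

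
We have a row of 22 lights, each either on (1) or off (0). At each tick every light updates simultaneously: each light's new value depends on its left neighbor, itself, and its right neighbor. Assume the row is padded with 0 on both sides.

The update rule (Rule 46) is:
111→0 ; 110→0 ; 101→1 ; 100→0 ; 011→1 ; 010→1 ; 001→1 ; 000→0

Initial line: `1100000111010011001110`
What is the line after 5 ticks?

1000001100110110011000
1000011001101100110000
1000110011011001100000
1001100110110011000000
1011001101100110000000

1011001101100110000000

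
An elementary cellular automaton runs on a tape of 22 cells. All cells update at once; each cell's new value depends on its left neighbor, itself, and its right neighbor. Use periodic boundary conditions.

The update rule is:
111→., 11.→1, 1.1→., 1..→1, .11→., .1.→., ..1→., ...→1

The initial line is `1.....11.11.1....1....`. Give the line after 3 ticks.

tick 1: .1111..1..1..111..111.
tick 2: ....11..1..1...11...11
tick 3: 111..11..1..11..111..1

111..11..1..11..111..1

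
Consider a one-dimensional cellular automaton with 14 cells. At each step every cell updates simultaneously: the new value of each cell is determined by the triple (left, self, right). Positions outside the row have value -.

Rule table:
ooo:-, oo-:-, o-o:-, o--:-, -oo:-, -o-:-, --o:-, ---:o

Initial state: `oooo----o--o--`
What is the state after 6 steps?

oooo----oooo--

-----oo------o
oooo----oooo--
-----oo------o  (repeats step 1; period 2)
step 6: oooo----oooo--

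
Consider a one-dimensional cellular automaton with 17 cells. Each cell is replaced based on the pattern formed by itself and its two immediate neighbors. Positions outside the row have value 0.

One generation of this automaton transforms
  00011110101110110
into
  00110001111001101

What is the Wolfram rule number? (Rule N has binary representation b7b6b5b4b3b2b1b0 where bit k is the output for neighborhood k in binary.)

62

position 4: 111 → 0  (bit 7 = 0)
position 6: 110 → 0  (bit 6 = 0)
position 7: 101 → 1  (bit 5 = 1)
position 16: 100 → 1  (bit 4 = 1)
position 3: 011 → 1  (bit 3 = 1)
position 8: 010 → 1  (bit 2 = 1)
position 2: 001 → 1  (bit 1 = 1)
position 0: 000 → 0  (bit 0 = 0)
bits b7..b0 = 00111110 = 62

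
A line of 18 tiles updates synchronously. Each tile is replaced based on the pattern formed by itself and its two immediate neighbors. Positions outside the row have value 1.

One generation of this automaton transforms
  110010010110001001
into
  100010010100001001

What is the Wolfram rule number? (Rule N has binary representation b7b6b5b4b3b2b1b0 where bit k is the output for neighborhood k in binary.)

position 0: 111 → 1  (bit 7 = 1)
position 1: 110 → 0  (bit 6 = 0)
position 8: 101 → 0  (bit 5 = 0)
position 2: 100 → 0  (bit 4 = 0)
position 9: 011 → 1  (bit 3 = 1)
position 4: 010 → 1  (bit 2 = 1)
position 3: 001 → 0  (bit 1 = 0)
position 12: 000 → 0  (bit 0 = 0)
bits b7..b0 = 10001100 = 140

140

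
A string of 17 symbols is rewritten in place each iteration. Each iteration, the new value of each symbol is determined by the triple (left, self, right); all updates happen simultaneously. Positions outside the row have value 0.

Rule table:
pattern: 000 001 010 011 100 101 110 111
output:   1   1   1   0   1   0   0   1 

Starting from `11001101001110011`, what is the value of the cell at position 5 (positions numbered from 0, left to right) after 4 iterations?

1

00110001110101100
11001110100100011
00110100111111100
11000111011111011
position 5 holds 1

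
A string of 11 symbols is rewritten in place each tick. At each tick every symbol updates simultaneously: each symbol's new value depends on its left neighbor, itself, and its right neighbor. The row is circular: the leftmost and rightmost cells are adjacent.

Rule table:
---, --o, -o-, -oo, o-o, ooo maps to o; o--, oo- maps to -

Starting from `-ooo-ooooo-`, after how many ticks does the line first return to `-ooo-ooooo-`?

ooo-ooooo--
oo-ooooo--o
o-ooooo--oo
-ooooo--ooo
ooooo--ooo-
oooo--ooo-o
ooo--ooo-oo
oo--ooo-ooo
o--ooo-oooo
--ooo-ooooo
-ooo-ooooo-

11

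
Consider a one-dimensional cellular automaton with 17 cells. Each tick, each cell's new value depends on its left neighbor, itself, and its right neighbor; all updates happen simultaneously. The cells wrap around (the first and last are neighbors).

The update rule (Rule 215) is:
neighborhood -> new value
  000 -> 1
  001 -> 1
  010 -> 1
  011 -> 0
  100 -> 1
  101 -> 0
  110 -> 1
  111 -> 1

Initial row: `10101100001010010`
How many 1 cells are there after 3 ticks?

11

10100111111011110
10111011111001110
10011001111110110
count of 1: 11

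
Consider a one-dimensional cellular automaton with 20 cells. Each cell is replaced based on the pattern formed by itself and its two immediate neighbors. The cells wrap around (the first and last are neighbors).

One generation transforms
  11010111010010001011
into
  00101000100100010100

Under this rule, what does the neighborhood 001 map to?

At position 11 the neighborhood is 001; the next row has 1 there.

1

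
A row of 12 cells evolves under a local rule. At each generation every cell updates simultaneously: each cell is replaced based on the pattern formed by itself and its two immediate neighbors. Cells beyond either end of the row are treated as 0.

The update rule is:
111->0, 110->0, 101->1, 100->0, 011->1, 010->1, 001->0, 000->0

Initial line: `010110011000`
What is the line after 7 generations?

011100010000
010000010000
010000010000  (fixed point — unchanged through generation 7)

010000010000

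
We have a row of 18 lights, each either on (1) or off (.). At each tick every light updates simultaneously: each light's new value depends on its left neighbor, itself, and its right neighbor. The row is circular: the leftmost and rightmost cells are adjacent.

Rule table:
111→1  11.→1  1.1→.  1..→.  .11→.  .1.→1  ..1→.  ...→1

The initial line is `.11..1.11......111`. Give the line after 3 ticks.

..1..1..1.1111..11
..1..1..1..111...1
..1..1..1...11.1.1

..1..1..1...11.1.1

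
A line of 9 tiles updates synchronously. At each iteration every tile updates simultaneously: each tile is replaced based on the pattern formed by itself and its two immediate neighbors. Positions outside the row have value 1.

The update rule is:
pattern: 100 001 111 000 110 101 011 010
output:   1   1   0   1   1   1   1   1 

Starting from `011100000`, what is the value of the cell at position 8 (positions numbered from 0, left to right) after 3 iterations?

1

iteration 1: 110111111
iteration 2: 011100000  (repeats iteration 0; period 2)
iteration 3: 110111111
position 8 holds 1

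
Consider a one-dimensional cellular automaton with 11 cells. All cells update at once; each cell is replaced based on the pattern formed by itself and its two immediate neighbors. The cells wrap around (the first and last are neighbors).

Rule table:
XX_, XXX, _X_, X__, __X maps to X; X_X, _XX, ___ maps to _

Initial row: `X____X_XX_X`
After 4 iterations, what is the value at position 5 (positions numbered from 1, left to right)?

X

XX__XX__X__
_XXX_XXXXXX
__XX__XXXXX
XX_XXX_XXXX
position 5 holds X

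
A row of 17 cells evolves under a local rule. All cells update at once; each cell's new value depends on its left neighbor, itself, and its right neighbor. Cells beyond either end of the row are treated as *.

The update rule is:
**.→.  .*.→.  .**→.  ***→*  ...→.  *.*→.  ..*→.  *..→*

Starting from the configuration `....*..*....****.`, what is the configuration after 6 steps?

..*..*....*..*...

*....*..*....**..
.*....*..*.....*.
..*....*..*......
*..*....*..*.....
.*..*....*..*....
..*..*....*..*...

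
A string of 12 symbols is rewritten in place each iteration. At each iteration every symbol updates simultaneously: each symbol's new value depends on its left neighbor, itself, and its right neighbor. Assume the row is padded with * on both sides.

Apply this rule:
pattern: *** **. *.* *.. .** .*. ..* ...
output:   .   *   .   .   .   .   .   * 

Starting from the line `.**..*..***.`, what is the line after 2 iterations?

....*****...

iteration 1: ..*.......*.
iteration 2: ....*****...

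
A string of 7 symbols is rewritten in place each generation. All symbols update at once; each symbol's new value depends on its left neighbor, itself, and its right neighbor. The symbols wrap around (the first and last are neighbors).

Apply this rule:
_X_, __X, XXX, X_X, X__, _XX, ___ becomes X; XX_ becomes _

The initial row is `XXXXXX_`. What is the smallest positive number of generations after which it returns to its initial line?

7

XXXXX_X
XXXX_XX
XXX_XXX
XX_XXXX
X_XXXXX
_XXXXXX
XXXXXX_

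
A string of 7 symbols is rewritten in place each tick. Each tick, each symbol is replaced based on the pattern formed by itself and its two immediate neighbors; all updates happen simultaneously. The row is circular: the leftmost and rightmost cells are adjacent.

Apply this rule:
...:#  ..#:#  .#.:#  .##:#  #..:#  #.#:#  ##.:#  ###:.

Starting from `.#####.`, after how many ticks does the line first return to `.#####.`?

2

tick 1: ##...##
tick 2: .#####.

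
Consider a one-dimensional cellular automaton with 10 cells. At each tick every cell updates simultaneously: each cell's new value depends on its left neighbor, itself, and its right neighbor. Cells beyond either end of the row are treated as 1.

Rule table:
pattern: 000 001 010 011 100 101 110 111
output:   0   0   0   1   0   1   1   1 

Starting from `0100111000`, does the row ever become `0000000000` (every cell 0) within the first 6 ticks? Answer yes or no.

no

1000111000
1000111000  (fixed point — unchanged through tick 6)
tick 6 is 1000111000, still not uniform 0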